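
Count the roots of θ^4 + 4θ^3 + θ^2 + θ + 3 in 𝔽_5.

Write h(θ) = θ^4 + 4θ^3 + θ^2 + θ + 3.
Evaluate at each of the 5 elements of 𝔽_5:
h(0) = 3; h(1) = 0 → root; h(2) = 2; h(3) = 4; h(4) = 0 → root.
Roots: {1, 4}.

2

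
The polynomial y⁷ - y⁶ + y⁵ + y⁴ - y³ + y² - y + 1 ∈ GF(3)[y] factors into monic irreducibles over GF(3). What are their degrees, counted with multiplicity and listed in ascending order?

Write f(y) = y⁷ - y⁶ + y⁵ + y⁴ - y³ + y² - y + 1.
Roots in GF(3): f(0) = 1; f(1) = 2; f(2) = 2.
Complete factorization: f(y) = (y⁷ - y⁶ + y⁵ + y⁴ - y³ + y² - y + 1).
Factor degrees with multiplicity: 7 = 7.

7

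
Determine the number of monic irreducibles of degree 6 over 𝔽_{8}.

43596

The number of monic irreducibles of degree 6 over GF(8) is (1/6)·Σ_{d∣6} μ(6/d) 8^d.
Divisors of 6: 1, 2, 3, 6; μ(6/d) for each: 1, -1, -1, 1.
Σ = 8^1 − 8^2 − 8^3 + 8^6 = 261576.
N = 261576/6 = 43596.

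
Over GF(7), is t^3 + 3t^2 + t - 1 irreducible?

No

Write h(t) = t^3 + 3t^2 + t - 1.
Check for roots in GF(7): h(0) = 6; h(1) = 4; h(2) = 0 → root; h(3) = 0 → root; h(4) = 3; h(5) = 1; h(6) = 0 → root.
h(2) = 0, so (t − 2) divides h(t); h is reducible.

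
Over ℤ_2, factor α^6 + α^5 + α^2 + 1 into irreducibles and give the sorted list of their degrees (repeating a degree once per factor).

Write g(α) = α^6 + α^5 + α^2 + 1.
Roots in ℤ_2: g(0) = 1; g(1) = 0 → root.
Linear factors from roots: (α + 1).
Complete factorization: g(α) = (α + 1)·(α^2 + α + 1)·(α^3 + α^2 + 1).
Factor degrees with multiplicity: 1 + 2 + 3 = 6.

1, 2, 3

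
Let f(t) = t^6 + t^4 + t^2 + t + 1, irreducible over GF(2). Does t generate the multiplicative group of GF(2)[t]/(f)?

|GF(2^6)^×| = 2^6 − 1 = 63. Prime factorization: 63 = 3^2·7.
f is primitive ⇔ t has order 63 in GF(2)[t]/(f), i.e. t^(63/q) ≠ 1 for each prime q | 63.
t^(21) mod f = 1
t^(9) mod f = t^4 + t^2 + t.
Since t^(21) = 1, the order of t divides 21 < 63; not primitive.

No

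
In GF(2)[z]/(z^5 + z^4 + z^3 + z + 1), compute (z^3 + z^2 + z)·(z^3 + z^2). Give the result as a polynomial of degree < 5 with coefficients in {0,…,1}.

z^2 + 1

Multiply in GF(2)[z]: (z^3 + z^2 + z)·(z^3 + z^2) = z^6 + z^3.
Reduce using z^5 ≡ z^4 + z^3 + z + 1 (mod z^5 + z^4 + z^3 + z + 1).
Reduced: z^2 + 1.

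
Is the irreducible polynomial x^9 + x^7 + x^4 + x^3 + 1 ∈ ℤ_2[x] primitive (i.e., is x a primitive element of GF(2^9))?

Write f(x) = x^9 + x^7 + x^4 + x^3 + 1.
|GF(2^9)^×| = 2^9 − 1 = 511. Prime factorization: 511 = 7·73.
f is primitive ⇔ x has order 511 in GF(2)[x]/(f), i.e. x^(511/q) ≠ 1 for each prime q | 511.
x^(73) mod f = 1
x^(7) mod f = x^7.
Since x^(73) = 1, the order of x divides 73 < 511; not primitive.

No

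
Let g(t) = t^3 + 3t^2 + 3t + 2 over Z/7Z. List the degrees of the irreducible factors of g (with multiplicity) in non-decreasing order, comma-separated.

1, 1, 1

Linear factors from roots: (t + 5), (t + 3), (t + 2).
Complete factorization: g(t) = (t + 2)·(t + 3)·(t + 5).
Factor degrees with multiplicity: 1 + 1 + 1 = 3.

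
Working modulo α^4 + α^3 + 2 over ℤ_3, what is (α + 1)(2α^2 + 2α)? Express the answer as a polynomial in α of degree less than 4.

2α^3 + α^2 + 2α

Multiply in ℤ_3[α]: (α + 1)·(2α^2 + 2α) = 2α^3 + α^2 + 2α.
Reduced: 2α^3 + α^2 + 2α.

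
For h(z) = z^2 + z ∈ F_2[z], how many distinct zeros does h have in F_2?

2

Evaluate at each of the 2 elements of F_2:
h(0) = 0 → root; h(1) = 0 → root.
Roots: {0, 1}.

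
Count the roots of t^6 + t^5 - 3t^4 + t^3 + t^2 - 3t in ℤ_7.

4

Write g(t) = t^6 + t^5 - 3t^4 + t^3 + t^2 - 3t.
Evaluate at each of the 7 elements of ℤ_7:
g(0) = 0 → root; g(1) = 5; g(2) = 5; g(3) = 0 → root; g(4) = 3; g(5) = 0 → root; g(6) = 0 → root.
Roots: {0, 3, 5, 6}.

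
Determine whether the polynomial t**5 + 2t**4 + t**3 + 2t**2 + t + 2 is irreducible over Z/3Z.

No

Write m(t) = t**5 + 2t**4 + t**3 + 2t**2 + t + 2.
Check for roots in Z/3Z: m(0) = 2; m(1) = 0 → root; m(2) = 0 → root.
m(1) = 0, so (t − 1) divides m(t); m is reducible.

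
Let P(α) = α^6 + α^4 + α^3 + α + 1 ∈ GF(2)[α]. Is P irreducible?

Yes

Check for roots in GF(2): P(0) = 1; P(1) = 1.
No roots, so no linear factors.
Monic irreducibles of degree 2 over GF(2): α^2 + α + 1.
None of them divide P (all give nonzero remainder).
Monic irreducibles of degree 3 over GF(2): α^3 + α + 1, α^3 + α^2 + 1.
None of them divide P (all give nonzero remainder).
No irreducible factor of degree ≤ 3 exists, so P is irreducible over GF(2).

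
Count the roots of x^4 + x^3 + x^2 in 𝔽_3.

Write f(x) = x^4 + x^3 + x^2.
Evaluate at each of the 3 elements of 𝔽_3:
f(0) = 0 → root; f(1) = 0 → root; f(2) = 1.
Roots: {0, 1}.

2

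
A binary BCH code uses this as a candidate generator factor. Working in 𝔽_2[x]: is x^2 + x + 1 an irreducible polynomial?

Write f(x) = x^2 + x + 1.
Check for roots in 𝔽_2: f(0) = 1; f(1) = 1.
No roots. A degree-2 polynomial over a field with no linear factor is irreducible.

Yes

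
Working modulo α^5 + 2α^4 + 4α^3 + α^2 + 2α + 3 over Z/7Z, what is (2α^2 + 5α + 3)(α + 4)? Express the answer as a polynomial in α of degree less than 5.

Multiply in Z/7Z[α]: (2α^2 + 5α + 3)·(α + 4) = 2α^3 + 6α^2 + 2α + 5.
Reduced: 2α^3 + 6α^2 + 2α + 5.

2α^3 + 6α^2 + 2α + 5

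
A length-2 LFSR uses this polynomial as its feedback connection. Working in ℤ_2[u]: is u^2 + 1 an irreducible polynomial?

No

Write P(u) = u^2 + 1.
Check for roots in ℤ_2: P(0) = 1; P(1) = 0 → root.
P(1) = 0, so (u − 1) divides P(u); P is reducible.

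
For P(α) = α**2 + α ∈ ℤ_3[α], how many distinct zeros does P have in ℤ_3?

Evaluate at each of the 3 elements of ℤ_3:
P(0) = 0 → root; P(1) = 2; P(2) = 0 → root.
Roots: {0, 2}.

2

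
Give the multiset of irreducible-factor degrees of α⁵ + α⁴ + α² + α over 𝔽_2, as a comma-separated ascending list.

1, 1, 1, 2

Write f(α) = α⁵ + α⁴ + α² + α.
Roots in 𝔽_2: f(0) = 0 → root; f(1) = 0 → root.
Linear factors from roots: (α), (α + 1).
Complete factorization: f(α) = (α)·(α + 1)^2·(α² + α + 1).
Factor degrees with multiplicity: 1 + 1 + 1 + 2 = 5.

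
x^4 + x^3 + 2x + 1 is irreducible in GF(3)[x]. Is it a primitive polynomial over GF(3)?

Write f(x) = x^4 + x^3 + 2x + 1.
|GF(3^4)^×| = 3^4 − 1 = 80. Prime factorization: 80 = 2^4·5.
f is primitive ⇔ x has order 80 in GF(3)[x]/(f), i.e. x^(80/q) ≠ 1 for each prime q | 80.
x^(40) mod f = 1
x^(16) mod f = 2x^2 + x + 1.
Since x^(40) = 1, the order of x divides 40 < 80; not primitive.

No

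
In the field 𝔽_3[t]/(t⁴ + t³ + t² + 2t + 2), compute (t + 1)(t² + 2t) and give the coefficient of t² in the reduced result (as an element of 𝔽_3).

Multiply in 𝔽_3[t]: (t + 1)·(t² + 2t) = t³ + 2t.
Reduced: t³ + 2t.

0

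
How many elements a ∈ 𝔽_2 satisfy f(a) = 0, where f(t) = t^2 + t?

2

Evaluate at each of the 2 elements of 𝔽_2:
f(0) = 0 → root; f(1) = 0 → root.
Roots: {0, 1}.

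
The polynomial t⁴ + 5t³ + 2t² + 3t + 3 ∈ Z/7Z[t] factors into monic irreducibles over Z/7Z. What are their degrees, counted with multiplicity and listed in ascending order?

1, 1, 2

Write h(t) = t⁴ + 5t³ + 2t² + 3t + 3.
Linear factors from roots: (t + 6), (t + 3).
Complete factorization: h(t) = (t + 3)·(t + 6)·(t² + 3t + 6).
Factor degrees with multiplicity: 1 + 1 + 2 = 4.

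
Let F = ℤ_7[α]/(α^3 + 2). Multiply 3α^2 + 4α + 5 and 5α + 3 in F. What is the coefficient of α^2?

Multiply in ℤ_7[α]: (3α^2 + 4α + 5)·(5α + 3) = α^3 + α^2 + 2α + 1.
Reduce using α^3 ≡ 5 (mod α^3 + 2).
Reduced: α^2 + 2α + 6.

1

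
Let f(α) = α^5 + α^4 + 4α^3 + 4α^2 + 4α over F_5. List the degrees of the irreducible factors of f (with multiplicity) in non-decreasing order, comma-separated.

1, 1, 3

Roots in F_5: f(0) = 0 → root; f(1) = 4; f(2) = 4; f(3) = 0 → root; f(4) = 1.
Linear factors from roots: (α), (α + 2).
Complete factorization: f(α) = (α)·(α + 2)·(α^3 + 4α^2 + α + 2).
Factor degrees with multiplicity: 1 + 1 + 3 = 5.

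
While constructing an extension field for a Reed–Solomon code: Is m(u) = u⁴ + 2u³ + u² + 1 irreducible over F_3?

Check for roots in F_3: m(0) = 1; m(1) = 2; m(2) = 1.
No roots, so no linear factors.
Monic irreducibles of degree 2 over GF(3): u² + 1, u² + u + 2, u² + 2u + 2.
None of them divide m (all give nonzero remainder).
No irreducible factor of degree ≤ 2 exists, so m is irreducible over GF(3).

Yes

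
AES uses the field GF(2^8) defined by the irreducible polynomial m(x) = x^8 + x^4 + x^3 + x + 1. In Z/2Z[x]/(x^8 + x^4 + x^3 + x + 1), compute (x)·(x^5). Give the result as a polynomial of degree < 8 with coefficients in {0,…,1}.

x^6

Multiply in Z/2Z[x]: (x)·(x^5) = x^6.
Reduced: x^6.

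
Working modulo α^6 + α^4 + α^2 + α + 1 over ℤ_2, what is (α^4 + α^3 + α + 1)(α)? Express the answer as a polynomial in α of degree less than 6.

Multiply in ℤ_2[α]: (α^4 + α^3 + α + 1)·(α) = α^5 + α^4 + α^2 + α.
Reduced: α^5 + α^4 + α^2 + α.

α^5 + α^4 + α^2 + α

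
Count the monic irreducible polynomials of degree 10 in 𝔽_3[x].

5880

x^(3^10) − x is the product of all monic irreducibles of degree dividing 10; Möbius inversion gives N = (1/10) Σ μ(10/d)·3^d.
Divisors of 10: 1, 2, 5, 10; μ(10/d) for each: 1, -1, -1, 1.
Σ = 3^1 − 3^2 − 3^5 + 3^10 = 58800.
N = 58800/10 = 5880.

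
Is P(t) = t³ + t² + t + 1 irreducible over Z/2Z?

No

Check for roots in Z/2Z: P(0) = 1; P(1) = 0 → root.
P(1) = 0, so (t − 1) divides P(t); P is reducible.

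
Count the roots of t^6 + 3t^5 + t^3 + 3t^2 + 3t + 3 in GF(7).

3

Write g(t) = t^6 + 3t^5 + t^3 + 3t^2 + 3t + 3.
Evaluate at each of the 7 elements of GF(7):
g(0) = 3; g(1) = 0 → root; g(2) = 0 → root; g(3) = 5; g(4) = 1; g(5) = 4; g(6) = 0 → root.
Roots: {1, 2, 6}.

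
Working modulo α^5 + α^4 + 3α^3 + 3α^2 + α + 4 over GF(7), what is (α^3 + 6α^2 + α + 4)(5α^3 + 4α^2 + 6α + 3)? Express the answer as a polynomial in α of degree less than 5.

5α^4 + 3α^3 + 4α^2 + 6α + 1

Multiply in GF(7)[α]: (α^3 + 6α^2 + α + 4)·(5α^3 + 4α^2 + 6α + 3) = 5α^6 + 6α^5 + 5α^2 + 6α + 5.
Reduce using α^5 ≡ 6α^4 + 4α^3 + 4α^2 + 6α + 3 (mod α^5 + α^4 + 3α^3 + 3α^2 + α + 4).
Reduced: 5α^4 + 3α^3 + 4α^2 + 6α + 1.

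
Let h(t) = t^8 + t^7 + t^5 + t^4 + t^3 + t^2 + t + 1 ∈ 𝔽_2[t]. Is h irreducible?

Check for roots in 𝔽_2: h(0) = 1; h(1) = 0 → root.
h(1) = 0, so (t − 1) divides h(t); h is reducible.

No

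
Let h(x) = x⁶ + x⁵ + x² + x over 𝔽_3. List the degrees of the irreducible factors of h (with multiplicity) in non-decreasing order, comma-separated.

1, 1, 2, 2

Roots in 𝔽_3: h(0) = 0 → root; h(1) = 1; h(2) = 0 → root.
Linear factors from roots: (x), (x + 1).
Complete factorization: h(x) = (x)·(x + 1)·(x² + x - 1)·(x² - x - 1).
Factor degrees with multiplicity: 1 + 1 + 2 + 2 = 6.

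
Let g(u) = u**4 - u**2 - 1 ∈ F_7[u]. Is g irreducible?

Check for roots in F_7: g(0) = 6; g(1) = 6; g(2) = 4; g(3) = 1; g(4) = 1; g(5) = 4; g(6) = 6.
No roots, so no linear factors.
Degree-2 irreducible divisors: test the 21 monic irreducibles of degree 2 over GF(7).
None of them divide g (all give nonzero remainder).
No irreducible factor of degree ≤ 2 exists, so g is irreducible over GF(7).

Yes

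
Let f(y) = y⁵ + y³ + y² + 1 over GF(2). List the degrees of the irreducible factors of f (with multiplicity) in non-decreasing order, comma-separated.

Roots in GF(2): f(0) = 1; f(1) = 0 → root.
Linear factors from roots: (y + 1).
Complete factorization: f(y) = (y + 1)^3·(y² + y + 1).
Factor degrees with multiplicity: 1 + 1 + 1 + 2 = 5.

1, 1, 1, 2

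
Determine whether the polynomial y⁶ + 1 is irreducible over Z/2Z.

No

Write h(y) = y⁶ + 1.
Check for roots in Z/2Z: h(0) = 1; h(1) = 0 → root.
h(1) = 0, so (y − 1) divides h(y); h is reducible.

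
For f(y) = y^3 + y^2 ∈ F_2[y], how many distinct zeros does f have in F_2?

Evaluate at each of the 2 elements of F_2:
f(0) = 0 → root; f(1) = 0 → root.
Roots: {0, 1}.

2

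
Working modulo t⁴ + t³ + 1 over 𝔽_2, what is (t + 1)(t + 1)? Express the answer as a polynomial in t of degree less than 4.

t^2 + 1

Multiply in 𝔽_2[t]: (t + 1)·(t + 1) = t² + 1.
Reduced: t² + 1.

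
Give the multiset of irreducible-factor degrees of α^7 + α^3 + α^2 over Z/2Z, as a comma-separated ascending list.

Write g(α) = α^7 + α^3 + α^2.
Roots in Z/2Z: g(0) = 0 → root; g(1) = 1.
Linear factors from roots: (α).
Complete factorization: g(α) = (α)^2·(α^2 + α + 1)·(α^3 + α^2 + 1).
Factor degrees with multiplicity: 1 + 1 + 2 + 3 = 7.

1, 1, 2, 3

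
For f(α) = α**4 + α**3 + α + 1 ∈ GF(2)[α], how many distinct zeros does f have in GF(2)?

Evaluate at each of the 2 elements of GF(2):
f(0) = 1; f(1) = 0 → root.
Roots: {1}.

1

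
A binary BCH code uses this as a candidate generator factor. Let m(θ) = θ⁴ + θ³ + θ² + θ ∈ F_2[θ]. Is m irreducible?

Check for roots in F_2: m(0) = 0 → root; m(1) = 0 → root.
m(0) = 0, so (θ) divides m(θ); m is reducible.

No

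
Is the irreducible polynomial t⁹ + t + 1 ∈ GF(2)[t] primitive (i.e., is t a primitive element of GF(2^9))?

No

Write f(t) = t⁹ + t + 1.
|GF(2^9)^×| = 2^9 − 1 = 511. Prime factorization: 511 = 7·73.
f is primitive ⇔ t has order 511 in GF(2)[t]/(f), i.e. t^(511/q) ≠ 1 for each prime q | 511.
t^(73) mod f = 1
t^(7) mod f = t⁷.
Since t^(73) = 1, the order of t divides 73 < 511; not primitive.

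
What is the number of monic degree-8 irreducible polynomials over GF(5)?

By the necklace-counting formula, N_5(8) = (1/8) Σ_{d|8} μ(8/d)·5^d.
Divisors of 8: 1, 2, 4, 8; μ(8/d) for each: 0, 0, -1, 1.
Σ = − 5^4 + 5^8 = 390000.
N = 390000/8 = 48750.

48750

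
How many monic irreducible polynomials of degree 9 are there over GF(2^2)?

Gauss's count: N_{4}(9) = (1/9) Σ_{d|9} μ(9/d)·4^d.
Divisors of 9: 1, 3, 9; μ(9/d) for each: 0, -1, 1.
Σ = − 4^3 + 4^9 = 262080.
N = 262080/9 = 29120.

29120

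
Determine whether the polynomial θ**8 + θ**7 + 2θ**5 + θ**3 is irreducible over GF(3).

Write m(θ) = θ**8 + θ**7 + 2θ**5 + θ**3.
Check for roots in GF(3): m(0) = 0 → root; m(1) = 2; m(2) = 0 → root.
m(0) = 0, so (θ) divides m(θ); m is reducible.

No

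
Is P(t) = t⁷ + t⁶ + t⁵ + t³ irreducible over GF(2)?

No

Check for roots in GF(2): P(0) = 0 → root; P(1) = 0 → root.
P(0) = 0, so (t) divides P(t); P is reducible.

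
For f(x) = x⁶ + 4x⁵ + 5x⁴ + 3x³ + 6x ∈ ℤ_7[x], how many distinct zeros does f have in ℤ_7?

5

Evaluate at each of the 7 elements of ℤ_7:
f(0) = 0 → root; f(1) = 5; f(2) = 0 → root; f(3) = 0 → root; f(4) = 0 → root; f(5) = 1; f(6) = 0 → root.
Roots: {0, 2, 3, 4, 6}.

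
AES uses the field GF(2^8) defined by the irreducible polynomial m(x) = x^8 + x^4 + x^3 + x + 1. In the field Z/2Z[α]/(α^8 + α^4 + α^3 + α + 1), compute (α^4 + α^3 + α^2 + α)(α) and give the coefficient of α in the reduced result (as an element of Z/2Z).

0

Multiply in Z/2Z[α]: (α^4 + α^3 + α^2 + α)·(α) = α^5 + α^4 + α^3 + α^2.
Reduced: α^5 + α^4 + α^3 + α^2.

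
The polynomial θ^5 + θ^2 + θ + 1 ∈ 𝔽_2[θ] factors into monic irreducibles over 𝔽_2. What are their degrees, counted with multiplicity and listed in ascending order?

1, 1, 3

Write f(θ) = θ^5 + θ^2 + θ + 1.
Roots in 𝔽_2: f(0) = 1; f(1) = 0 → root.
Linear factors from roots: (θ + 1).
Complete factorization: f(θ) = (θ + 1)^2·(θ^3 + θ + 1).
Factor degrees with multiplicity: 1 + 1 + 3 = 5.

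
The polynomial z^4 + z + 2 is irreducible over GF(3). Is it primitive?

Yes

Write f(z) = z^4 + z + 2.
|GF(3^4)^×| = 3^4 − 1 = 80. Prime factorization: 80 = 2^4·5.
f is primitive ⇔ z has order 80 in GF(3)[z]/(f), i.e. z^(80/q) ≠ 1 for each prime q | 80.
z^(40) mod f = 2.
z^(16) mod f = 2z^3 + z + 2.
None equal 1, so z has full order 80; f is primitive.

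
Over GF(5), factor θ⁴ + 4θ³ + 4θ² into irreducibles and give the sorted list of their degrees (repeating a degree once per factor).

Write g(θ) = θ⁴ + 4θ³ + 4θ².
Roots in GF(5): g(0) = 0 → root; g(1) = 4; g(2) = 4; g(3) = 0 → root; g(4) = 1.
Linear factors from roots: (θ), (θ + 2).
Complete factorization: g(θ) = (θ)^2·(θ + 2)^2.
Factor degrees with multiplicity: 1 + 1 + 1 + 1 = 4.

1, 1, 1, 1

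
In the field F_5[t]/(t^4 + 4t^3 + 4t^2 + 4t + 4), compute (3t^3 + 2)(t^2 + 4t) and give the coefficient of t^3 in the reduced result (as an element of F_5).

3

Multiply in F_5[t]: (3t^3 + 2)·(t^2 + 4t) = 3t^5 + 2t^4 + 2t^2 + 3t.
Reduce using t^4 ≡ t^3 + t^2 + t + 1 (mod t^4 + 4t^3 + 4t^2 + 4t + 4).
Reduced: 3t^3 + t.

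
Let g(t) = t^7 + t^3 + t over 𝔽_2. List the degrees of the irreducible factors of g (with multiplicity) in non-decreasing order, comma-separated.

Roots in 𝔽_2: g(0) = 0 → root; g(1) = 1.
Linear factors from roots: (t).
Complete factorization: g(t) = (t)·(t^3 + t + 1)^2.
Factor degrees with multiplicity: 1 + 3 + 3 = 7.

1, 3, 3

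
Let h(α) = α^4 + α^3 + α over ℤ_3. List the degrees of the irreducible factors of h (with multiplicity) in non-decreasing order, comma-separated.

1, 1, 2

Roots in ℤ_3: h(0) = 0 → root; h(1) = 0 → root; h(2) = 2.
Linear factors from roots: (α), (α + 2).
Complete factorization: h(α) = (α)·(α + 2)·(α^2 + 2α + 2).
Factor degrees with multiplicity: 1 + 1 + 2 = 4.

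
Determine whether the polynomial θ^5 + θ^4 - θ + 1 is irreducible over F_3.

Yes

Write P(θ) = θ^5 + θ^4 - θ + 1.
Check for roots in F_3: P(0) = 1; P(1) = 2; P(2) = 2.
No roots, so no linear factors.
Monic irreducibles of degree 2 over GF(3): θ^2 + 1, θ^2 + θ - 1, θ^2 - θ - 1.
None of them divide P (all give nonzero remainder).
No irreducible factor of degree ≤ 2 exists, so P is irreducible over GF(3).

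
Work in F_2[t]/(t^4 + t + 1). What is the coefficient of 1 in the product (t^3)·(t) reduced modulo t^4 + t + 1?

Multiply in F_2[t]: (t^3)·(t) = t^4.
Reduce using t^4 ≡ t + 1 (mod t^4 + t + 1).
Reduced: t + 1.

1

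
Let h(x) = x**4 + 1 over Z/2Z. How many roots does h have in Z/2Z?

Evaluate at each of the 2 elements of Z/2Z:
h(0) = 1; h(1) = 0 → root.
Roots: {1}.

1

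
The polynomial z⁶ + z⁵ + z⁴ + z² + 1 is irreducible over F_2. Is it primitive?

Write f(z) = z⁶ + z⁵ + z⁴ + z² + 1.
|GF(2^6)^×| = 2^6 − 1 = 63. Prime factorization: 63 = 3^2·7.
f is primitive ⇔ z has order 63 in GF(2)[z]/(f), i.e. z^(63/q) ≠ 1 for each prime q | 63.
z^(21) mod f = 1
z^(9) mod f = z³ + 1.
Since z^(21) = 1, the order of z divides 21 < 63; not primitive.

No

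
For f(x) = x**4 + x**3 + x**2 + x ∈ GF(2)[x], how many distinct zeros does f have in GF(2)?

2

Evaluate at each of the 2 elements of GF(2):
f(0) = 0 → root; f(1) = 0 → root.
Roots: {0, 1}.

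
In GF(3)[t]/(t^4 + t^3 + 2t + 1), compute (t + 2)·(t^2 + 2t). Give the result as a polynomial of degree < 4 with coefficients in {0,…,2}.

Multiply in GF(3)[t]: (t + 2)·(t^2 + 2t) = t^3 + t^2 + t.
Reduced: t^3 + t^2 + t.

t^3 + t^2 + t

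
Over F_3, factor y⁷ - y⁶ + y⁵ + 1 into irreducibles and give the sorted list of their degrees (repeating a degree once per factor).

7

Write h(y) = y⁷ - y⁶ + y⁵ + 1.
Roots in F_3: h(0) = 1; h(1) = 2; h(2) = 1.
Complete factorization: h(y) = (y⁷ - y⁶ + y⁵ + 1).
Factor degrees with multiplicity: 7 = 7.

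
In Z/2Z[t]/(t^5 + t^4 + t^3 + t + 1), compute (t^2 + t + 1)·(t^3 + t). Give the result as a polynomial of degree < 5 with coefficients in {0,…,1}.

t^3 + t^2 + 1

Multiply in Z/2Z[t]: (t^2 + t + 1)·(t^3 + t) = t^5 + t^4 + t^2 + t.
Reduce using t^5 ≡ t^4 + t^3 + t + 1 (mod t^5 + t^4 + t^3 + t + 1).
Reduced: t^3 + t^2 + 1.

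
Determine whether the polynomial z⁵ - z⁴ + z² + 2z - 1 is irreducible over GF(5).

Write h(z) = z⁵ - z⁴ + z² + 2z - 1.
Check for roots in GF(5): h(0) = 4; h(1) = 2; h(2) = 3; h(3) = 1; h(4) = 1.
No roots, so no linear factors.
Degree-2 irreducible divisors: test the 10 monic irreducibles of degree 2 over GF(5).
None of them divide h (all give nonzero remainder).
No irreducible factor of degree ≤ 2 exists, so h is irreducible over GF(5).

Yes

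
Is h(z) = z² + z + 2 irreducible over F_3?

Check for roots in F_3: h(0) = 2; h(1) = 1; h(2) = 2.
No roots. A degree-2 polynomial over a field with no linear factor is irreducible.

Yes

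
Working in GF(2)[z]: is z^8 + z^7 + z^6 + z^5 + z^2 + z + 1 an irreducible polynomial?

Yes

Write m(z) = z^8 + z^7 + z^6 + z^5 + z^2 + z + 1.
Check for roots in GF(2): m(0) = 1; m(1) = 1.
No roots, so no linear factors.
Monic irreducibles of degree 2 over GF(2): z^2 + z + 1.
None of them divide m (all give nonzero remainder).
Monic irreducibles of degree 3 over GF(2): z^3 + z + 1, z^3 + z^2 + 1.
None of them divide m (all give nonzero remainder).
Monic irreducibles of degree 4 over GF(2): z^4 + z + 1, z^4 + z^3 + 1, z^4 + z^3 + z^2 + z + 1.
None of them divide m (all give nonzero remainder).
No irreducible factor of degree ≤ 4 exists, so m is irreducible over GF(2).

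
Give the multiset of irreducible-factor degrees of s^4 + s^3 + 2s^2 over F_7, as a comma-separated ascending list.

Write f(s) = s^4 + s^3 + 2s^2.
Linear factors from roots: (s), (s - 3).
Complete factorization: f(s) = (s)^2·(s - 3)^2.
Factor degrees with multiplicity: 1 + 1 + 1 + 1 = 4.

1, 1, 1, 1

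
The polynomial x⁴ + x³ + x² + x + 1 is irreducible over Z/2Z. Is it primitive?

No

Write f(x) = x⁴ + x³ + x² + x + 1.
|GF(2^4)^×| = 2^4 − 1 = 15. Prime factorization: 15 = 3·5.
f is primitive ⇔ x has order 15 in GF(2)[x]/(f), i.e. x^(15/q) ≠ 1 for each prime q | 15.
x^(5) mod f = 1
x^(3) mod f = x³.
Since x^(5) = 1, the order of x divides 5 < 15; not primitive.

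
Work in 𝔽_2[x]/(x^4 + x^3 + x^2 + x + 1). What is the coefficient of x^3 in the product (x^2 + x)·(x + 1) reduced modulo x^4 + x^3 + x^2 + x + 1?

1

Multiply in 𝔽_2[x]: (x^2 + x)·(x + 1) = x^3 + x.
Reduced: x^3 + x.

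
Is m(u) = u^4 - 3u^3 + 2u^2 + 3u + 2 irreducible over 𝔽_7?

Yes

Check for roots in 𝔽_7: m(0) = 2; m(1) = 5; m(2) = 1; m(3) = 1; m(4) = 5; m(5) = 2; m(6) = 5.
No roots, so no linear factors.
Degree-2 irreducible divisors: test the 21 monic irreducibles of degree 2 over GF(7).
None of them divide m (all give nonzero remainder).
No irreducible factor of degree ≤ 2 exists, so m is irreducible over GF(7).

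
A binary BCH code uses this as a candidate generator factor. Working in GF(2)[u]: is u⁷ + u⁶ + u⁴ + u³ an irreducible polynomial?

No

Write h(u) = u⁷ + u⁶ + u⁴ + u³.
Check for roots in GF(2): h(0) = 0 → root; h(1) = 0 → root.
h(0) = 0, so (u) divides h(u); h is reducible.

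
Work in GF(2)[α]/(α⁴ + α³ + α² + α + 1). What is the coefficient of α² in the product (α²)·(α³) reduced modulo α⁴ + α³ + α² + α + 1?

0

Multiply in GF(2)[α]: (α²)·(α³) = α⁵.
Reduce using α⁴ ≡ α³ + α² + α + 1 (mod α⁴ + α³ + α² + α + 1).
Reduced: 1.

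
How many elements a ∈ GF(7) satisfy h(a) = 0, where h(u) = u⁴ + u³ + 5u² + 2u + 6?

Evaluate at each of the 7 elements of GF(7):
h(0) = 6; h(1) = 1; h(2) = 5; h(3) = 4; h(4) = 1; h(5) = 2; h(6) = 2.
No element is a root.

0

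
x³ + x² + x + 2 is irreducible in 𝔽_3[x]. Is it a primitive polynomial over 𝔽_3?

No

Write f(x) = x³ + x² + x + 2.
|GF(3^3)^×| = 3^3 − 1 = 26. Prime factorization: 26 = 2·13.
f is primitive ⇔ x has order 26 in GF(3)[x]/(f), i.e. x^(26/q) ≠ 1 for each prime q | 26.
x^(13) mod f = 1
x^(2) mod f = x².
Since x^(13) = 1, the order of x divides 13 < 26; not primitive.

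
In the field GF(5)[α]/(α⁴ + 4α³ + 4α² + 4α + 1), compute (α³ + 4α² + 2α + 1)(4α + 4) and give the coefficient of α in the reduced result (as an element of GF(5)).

Multiply in GF(5)[α]: (α³ + 4α² + 2α + 1)·(4α + 4) = 4α⁴ + 4α² + 2α + 4.
Reduce using α⁴ ≡ α³ + α² + α + 4 (mod α⁴ + 4α³ + 4α² + 4α + 1).
Reduced: 4α³ + 3α² + α.

1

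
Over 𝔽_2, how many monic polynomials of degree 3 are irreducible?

The number of monic irreducibles of degree 3 over GF(2) is (1/3)·Σ_{d∣3} μ(3/d) 2^d.
Divisors of 3: 1, 3; μ(3/d) for each: -1, 1.
Σ = − 2^1 + 2^3 = 6.
N = 6/3 = 2.

2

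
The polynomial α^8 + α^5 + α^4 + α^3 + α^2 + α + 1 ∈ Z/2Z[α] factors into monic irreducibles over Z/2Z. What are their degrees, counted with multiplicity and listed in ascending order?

Write f(α) = α^8 + α^5 + α^4 + α^3 + α^2 + α + 1.
Roots in Z/2Z: f(0) = 1; f(1) = 1.
Complete factorization: f(α) = (α^8 + α^5 + α^4 + α^3 + α^2 + α + 1).
Factor degrees with multiplicity: 8 = 8.

8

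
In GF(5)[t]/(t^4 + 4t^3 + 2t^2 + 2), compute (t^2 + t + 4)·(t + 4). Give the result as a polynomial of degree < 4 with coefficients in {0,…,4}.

t^3 + 3t + 1

Multiply in GF(5)[t]: (t^2 + t + 4)·(t + 4) = t^3 + 3t + 1.
Reduced: t^3 + 3t + 1.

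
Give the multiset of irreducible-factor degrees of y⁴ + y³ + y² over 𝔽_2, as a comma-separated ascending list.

1, 1, 2

Write h(y) = y⁴ + y³ + y².
Roots in 𝔽_2: h(0) = 0 → root; h(1) = 1.
Linear factors from roots: (y).
Complete factorization: h(y) = (y)^2·(y² + y + 1).
Factor degrees with multiplicity: 1 + 1 + 2 = 4.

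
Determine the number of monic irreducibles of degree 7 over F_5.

11160

x^(5^7) − x is the product of all monic irreducibles of degree dividing 7; Möbius inversion gives N = (1/7) Σ μ(7/d)·5^d.
Divisors of 7: 1, 7; μ(7/d) for each: -1, 1.
Σ = − 5^1 + 5^7 = 78120.
N = 78120/7 = 11160.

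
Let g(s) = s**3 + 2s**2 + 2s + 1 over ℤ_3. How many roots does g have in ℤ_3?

2

Evaluate at each of the 3 elements of ℤ_3:
g(0) = 1; g(1) = 0 → root; g(2) = 0 → root.
Roots: {1, 2}.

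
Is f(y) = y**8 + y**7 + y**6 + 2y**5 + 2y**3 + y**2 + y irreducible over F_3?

Check for roots in F_3: f(0) = 0 → root; f(1) = 0 → root; f(2) = 0 → root.
f(0) = 0, so (y) divides f(y); f is reducible.

No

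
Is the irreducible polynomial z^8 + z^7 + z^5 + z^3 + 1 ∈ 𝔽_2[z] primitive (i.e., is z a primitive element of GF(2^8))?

Yes

Write f(z) = z^8 + z^7 + z^5 + z^3 + 1.
|GF(2^8)^×| = 2^8 − 1 = 255. Prime factorization: 255 = 3·5·17.
f is primitive ⇔ z has order 255 in GF(2)[z]/(f), i.e. z^(255/q) ≠ 1 for each prime q | 255.
z^(85) mod f = z^7 + z^6 + z^2 + z.
z^(51) mod f = z^7 + z^6 + z^4 + z^3 + z^2.
z^(15) mod f = z^3 + z^2.
None equal 1, so z has full order 255; f is primitive.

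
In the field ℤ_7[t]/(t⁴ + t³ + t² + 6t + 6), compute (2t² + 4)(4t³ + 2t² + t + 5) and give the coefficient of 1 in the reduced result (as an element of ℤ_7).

2

Multiply in ℤ_7[t]: (2t² + 4)·(4t³ + 2t² + t + 5) = t⁵ + 4t⁴ + 4t³ + 4t² + 4t + 6.
Reduce using t⁴ ≡ 6t³ + 6t² + t + 1 (mod t⁴ + t³ + t² + 6t + 6).
Reduced: 2t² + t + 2.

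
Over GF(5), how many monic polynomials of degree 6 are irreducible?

2580

The number of monic irreducibles of degree 6 over GF(5) is (1/6)·Σ_{d∣6} μ(6/d) 5^d.
Divisors of 6: 1, 2, 3, 6; μ(6/d) for each: 1, -1, -1, 1.
Σ = 5^1 − 5^2 − 5^3 + 5^6 = 15480.
N = 15480/6 = 2580.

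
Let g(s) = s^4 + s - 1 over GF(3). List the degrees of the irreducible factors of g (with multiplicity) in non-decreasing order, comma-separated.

4

Roots in GF(3): g(0) = 2; g(1) = 1; g(2) = 2.
Complete factorization: g(s) = (s^4 + s - 1).
Factor degrees with multiplicity: 4 = 4.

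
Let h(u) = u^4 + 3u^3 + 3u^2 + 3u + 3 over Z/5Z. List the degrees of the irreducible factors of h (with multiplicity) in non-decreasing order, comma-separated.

Roots in Z/5Z: h(0) = 3; h(1) = 3; h(2) = 1; h(3) = 1; h(4) = 1.
Complete factorization: h(u) = (u^2 + u + 2)·(u^2 + 2u + 4).
Factor degrees with multiplicity: 2 + 2 = 4.

2, 2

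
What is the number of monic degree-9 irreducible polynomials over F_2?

56

Gauss's count: N_{2}(9) = (1/9) Σ_{d|9} μ(9/d)·2^d.
Divisors of 9: 1, 3, 9; μ(9/d) for each: 0, -1, 1.
Σ = − 2^3 + 2^9 = 504.
N = 504/9 = 56.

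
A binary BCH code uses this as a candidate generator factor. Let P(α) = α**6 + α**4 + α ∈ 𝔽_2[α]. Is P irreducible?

Check for roots in 𝔽_2: P(0) = 0 → root; P(1) = 1.
P(0) = 0, so (α) divides P(α); P is reducible.

No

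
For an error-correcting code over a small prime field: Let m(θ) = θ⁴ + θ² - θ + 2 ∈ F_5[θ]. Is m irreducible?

No

Check for roots in F_5: m(0) = 2; m(1) = 3; m(2) = 0 → root; m(3) = 4; m(4) = 0 → root.
m(2) = 0, so (θ − 2) divides m(θ); m is reducible.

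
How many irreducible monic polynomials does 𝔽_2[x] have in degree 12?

335

By the necklace-counting formula, N_2(12) = (1/12) Σ_{d|12} μ(12/d)·2^d.
Divisors of 12: 1, 2, 3, 4, 6, 12; μ(12/d) for each: 0, 1, 0, -1, -1, 1.
Σ = 2^2 − 2^4 − 2^6 + 2^12 = 4020.
N = 4020/12 = 335.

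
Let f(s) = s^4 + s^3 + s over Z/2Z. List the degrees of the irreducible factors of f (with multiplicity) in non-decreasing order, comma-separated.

Roots in Z/2Z: f(0) = 0 → root; f(1) = 1.
Linear factors from roots: (s).
Complete factorization: f(s) = (s)·(s^3 + s^2 + 1).
Factor degrees with multiplicity: 1 + 3 = 4.

1, 3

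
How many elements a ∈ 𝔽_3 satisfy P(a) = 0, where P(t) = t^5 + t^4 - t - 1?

2

Evaluate at each of the 3 elements of 𝔽_3:
P(0) = 2; P(1) = 0 → root; P(2) = 0 → root.
Roots: {1, 2}.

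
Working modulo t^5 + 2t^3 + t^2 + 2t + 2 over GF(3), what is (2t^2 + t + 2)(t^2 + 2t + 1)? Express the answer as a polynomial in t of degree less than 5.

2t^4 + 2t^3 + 2t + 2

Multiply in GF(3)[t]: (2t^2 + t + 2)·(t^2 + 2t + 1) = 2t^4 + 2t^3 + 2t + 2.
Reduced: 2t^4 + 2t^3 + 2t + 2.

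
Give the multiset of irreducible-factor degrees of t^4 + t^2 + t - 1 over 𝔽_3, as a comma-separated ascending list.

Write f(t) = t^4 + t^2 + t - 1.
Roots in 𝔽_3: f(0) = 2; f(1) = 2; f(2) = 0 → root.
Linear factors from roots: (t + 1).
Complete factorization: f(t) = (t + 1)·(t^3 - t^2 - t - 1).
Factor degrees with multiplicity: 1 + 3 = 4.

1, 3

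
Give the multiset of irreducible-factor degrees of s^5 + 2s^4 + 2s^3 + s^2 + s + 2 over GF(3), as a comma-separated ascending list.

Write f(s) = s^5 + 2s^4 + 2s^3 + s^2 + s + 2.
Roots in GF(3): f(0) = 2; f(1) = 0 → root; f(2) = 1.
Linear factors from roots: (s + 2).
Complete factorization: f(s) = (s + 2)·(s^2 + 1)^2.
Factor degrees with multiplicity: 1 + 2 + 2 = 5.

1, 2, 2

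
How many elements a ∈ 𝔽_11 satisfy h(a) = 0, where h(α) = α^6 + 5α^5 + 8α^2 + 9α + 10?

Evaluate at each of the 11 elements of 𝔽_11:
h(0) = 10; h(1) = 0 → root; h(2) = 9; h(3) = 7; h(4) = 7; h(5) = 1; h(6) = 0 → root; h(7) = 2; h(8) = 9; h(9) = 5; h(10) = 5.
Roots: {1, 6}.

2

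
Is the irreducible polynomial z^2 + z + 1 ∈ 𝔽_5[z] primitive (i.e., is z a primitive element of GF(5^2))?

No

Write f(z) = z^2 + z + 1.
|GF(5^2)^×| = 5^2 − 1 = 24. Prime factorization: 24 = 2^3·3.
f is primitive ⇔ z has order 24 in GF(5)[z]/(f), i.e. z^(24/q) ≠ 1 for each prime q | 24.
z^(12) mod f = 1
z^(8) mod f = 4z + 4.
Since z^(12) = 1, the order of z divides 12 < 24; not primitive.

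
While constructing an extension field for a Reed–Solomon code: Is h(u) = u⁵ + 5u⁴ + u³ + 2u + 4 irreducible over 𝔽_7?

No

Check for roots in 𝔽_7: h(0) = 4; h(1) = 6; h(2) = 2; h(3) = 6; h(4) = 0 → root; h(5) = 5; h(6) = 5.
h(4) = 0, so (u − 4) divides h(u); h is reducible.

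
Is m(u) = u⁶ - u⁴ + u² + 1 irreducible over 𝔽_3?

Yes

Check for roots in 𝔽_3: m(0) = 1; m(1) = 2; m(2) = 2.
No roots, so no linear factors.
Monic irreducibles of degree 2 over GF(3): u² + 1, u² + u - 1, u² - u - 1.
None of them divide m (all give nonzero remainder).
Degree-3 irreducible divisors: test the 8 monic irreducibles of degree 3 over GF(3).
None of them divide m (all give nonzero remainder).
No irreducible factor of degree ≤ 3 exists, so m is irreducible over GF(3).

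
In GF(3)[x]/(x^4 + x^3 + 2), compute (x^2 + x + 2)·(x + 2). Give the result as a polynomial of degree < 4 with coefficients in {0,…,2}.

x^3 + x + 1

Multiply in GF(3)[x]: (x^2 + x + 2)·(x + 2) = x^3 + x + 1.
Reduced: x^3 + x + 1.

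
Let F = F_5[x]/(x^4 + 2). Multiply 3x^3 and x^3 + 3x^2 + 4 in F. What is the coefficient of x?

Multiply in F_5[x]: (3x^3)·(x^3 + 3x^2 + 4) = 3x^6 + 4x^5 + 2x^3.
Reduce using x^4 ≡ 3 (mod x^4 + 2).
Reduced: 2x^3 + 4x^2 + 2x.

2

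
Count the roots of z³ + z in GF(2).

2

Write h(z) = z³ + z.
Evaluate at each of the 2 elements of GF(2):
h(0) = 0 → root; h(1) = 0 → root.
Roots: {0, 1}.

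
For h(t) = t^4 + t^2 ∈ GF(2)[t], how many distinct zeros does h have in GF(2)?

2

Evaluate at each of the 2 elements of GF(2):
h(0) = 0 → root; h(1) = 0 → root.
Roots: {0, 1}.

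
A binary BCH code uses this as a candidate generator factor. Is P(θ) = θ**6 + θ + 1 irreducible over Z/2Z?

Check for roots in Z/2Z: P(0) = 1; P(1) = 1.
No roots, so no linear factors.
Monic irreducibles of degree 2 over GF(2): θ**2 + θ + 1.
None of them divide P (all give nonzero remainder).
Monic irreducibles of degree 3 over GF(2): θ**3 + θ + 1, θ**3 + θ**2 + 1.
None of them divide P (all give nonzero remainder).
No irreducible factor of degree ≤ 3 exists, so P is irreducible over GF(2).

Yes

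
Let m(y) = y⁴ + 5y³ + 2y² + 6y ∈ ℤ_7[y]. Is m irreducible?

Check for roots in ℤ_7: m(0) = 0 → root; m(1) = 0 → root; m(2) = 6; m(3) = 0 → root; m(4) = 2; m(5) = 0 → root; m(6) = 6.
m(0) = 0, so (y) divides m(y); m is reducible.

No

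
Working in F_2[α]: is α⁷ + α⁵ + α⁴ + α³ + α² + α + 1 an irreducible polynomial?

Write m(α) = α⁷ + α⁵ + α⁴ + α³ + α² + α + 1.
Check for roots in F_2: m(0) = 1; m(1) = 1.
No roots, so no linear factors.
Monic irreducibles of degree 2 over GF(2): α² + α + 1.
None of them divide m (all give nonzero remainder).
Monic irreducibles of degree 3 over GF(2): α³ + α + 1, α³ + α² + 1.
None of them divide m (all give nonzero remainder).
No irreducible factor of degree ≤ 3 exists, so m is irreducible over GF(2).

Yes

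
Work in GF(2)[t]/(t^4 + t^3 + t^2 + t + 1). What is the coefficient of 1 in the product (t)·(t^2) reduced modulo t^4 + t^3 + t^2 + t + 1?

0

Multiply in GF(2)[t]: (t)·(t^2) = t^3.
Reduced: t^3.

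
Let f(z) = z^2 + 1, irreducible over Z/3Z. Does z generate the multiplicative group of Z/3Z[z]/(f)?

|GF(3^2)^×| = 3^2 − 1 = 8. Prime factorization: 8 = 2^3.
f is primitive ⇔ z has order 8 in GF(3)[z]/(f), i.e. z^(8/q) ≠ 1 for each prime q | 8.
z^(4) mod f = 1
Since z^(4) = 1, the order of z divides 4 < 8; not primitive.

No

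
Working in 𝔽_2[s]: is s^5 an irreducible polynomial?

Write P(s) = s^5.
Check for roots in 𝔽_2: P(0) = 0 → root; P(1) = 1.
P(0) = 0, so (s) divides P(s); P is reducible.

No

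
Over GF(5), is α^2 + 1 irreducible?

No

Write g(α) = α^2 + 1.
Check for roots in GF(5): g(0) = 1; g(1) = 2; g(2) = 0 → root; g(3) = 0 → root; g(4) = 2.
g(2) = 0, so (α − 2) divides g(α); g is reducible.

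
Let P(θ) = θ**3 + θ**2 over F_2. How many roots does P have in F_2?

2

Evaluate at each of the 2 elements of F_2:
P(0) = 0 → root; P(1) = 0 → root.
Roots: {0, 1}.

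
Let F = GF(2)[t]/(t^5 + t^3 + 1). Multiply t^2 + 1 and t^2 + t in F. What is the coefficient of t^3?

1

Multiply in GF(2)[t]: (t^2 + 1)·(t^2 + t) = t^4 + t^3 + t^2 + t.
Reduced: t^4 + t^3 + t^2 + t.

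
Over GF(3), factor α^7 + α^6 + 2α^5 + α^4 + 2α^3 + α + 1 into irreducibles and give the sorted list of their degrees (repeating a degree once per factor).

1, 1, 2, 3

Write f(α) = α^7 + α^6 + 2α^5 + α^4 + 2α^3 + α + 1.
Roots in GF(3): f(0) = 1; f(1) = 0 → root; f(2) = 0 → root.
Linear factors from roots: (α + 2), (α + 1).
Complete factorization: f(α) = (α + 1)·(α + 2)·(α^2 + 2α + 2)·(α^3 + 2α^2 + 1).
Factor degrees with multiplicity: 1 + 1 + 2 + 3 = 7.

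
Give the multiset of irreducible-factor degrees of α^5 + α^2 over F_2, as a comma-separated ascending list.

Write g(α) = α^5 + α^2.
Roots in F_2: g(0) = 0 → root; g(1) = 0 → root.
Linear factors from roots: (α), (α + 1).
Complete factorization: g(α) = (α + 1)·(α)^2·(α^2 + α + 1).
Factor degrees with multiplicity: 1 + 1 + 1 + 2 = 5.

1, 1, 1, 2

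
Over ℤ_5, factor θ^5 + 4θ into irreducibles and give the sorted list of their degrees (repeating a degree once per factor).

1, 1, 1, 1, 1

Write f(θ) = θ^5 + 4θ.
Roots in ℤ_5: f(0) = 0 → root; f(1) = 0 → root; f(2) = 0 → root; f(3) = 0 → root; f(4) = 0 → root.
Linear factors from roots: (θ), (θ + 4), (θ + 3), (θ + 2), (θ + 1).
Complete factorization: f(θ) = (θ)·(θ + 1)·(θ + 2)·(θ + 3)·(θ + 4).
Factor degrees with multiplicity: 1 + 1 + 1 + 1 + 1 = 5.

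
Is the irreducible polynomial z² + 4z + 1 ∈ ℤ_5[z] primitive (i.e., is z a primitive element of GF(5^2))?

Write f(z) = z² + 4z + 1.
|GF(5^2)^×| = 5^2 − 1 = 24. Prime factorization: 24 = 2^3·3.
f is primitive ⇔ z has order 24 in GF(5)[z]/(f), i.e. z^(24/q) ≠ 1 for each prime q | 24.
z^(12) mod f = 1
z^(8) mod f = z + 4.
Since z^(12) = 1, the order of z divides 12 < 24; not primitive.

No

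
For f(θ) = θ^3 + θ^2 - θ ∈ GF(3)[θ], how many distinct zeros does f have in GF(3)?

Evaluate at each of the 3 elements of GF(3):
f(0) = 0 → root; f(1) = 1; f(2) = 1.
Roots: {0}.

1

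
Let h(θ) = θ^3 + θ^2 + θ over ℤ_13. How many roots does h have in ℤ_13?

3

Evaluate at each of the 13 elements of ℤ_13:
h(0) = 0 → root; h(1) = 3; h(2) = 1; h(3) = 0 → root; h(4) = 6; h(5) = 12; h(6) = 11; h(7) = 9; h(8) = 12; h(9) = 0 → root; h(10) = 5; h(11) = 7; h(12) = 12.
Roots: {0, 3, 9}.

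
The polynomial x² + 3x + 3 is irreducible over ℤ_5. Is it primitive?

Write f(x) = x² + 3x + 3.
|GF(5^2)^×| = 5^2 − 1 = 24. Prime factorization: 24 = 2^3·3.
f is primitive ⇔ x has order 24 in GF(5)[x]/(f), i.e. x^(24/q) ≠ 1 for each prime q | 24.
x^(12) mod f = 4.
x^(8) mod f = x + 1.
None equal 1, so x has full order 24; f is primitive.

Yes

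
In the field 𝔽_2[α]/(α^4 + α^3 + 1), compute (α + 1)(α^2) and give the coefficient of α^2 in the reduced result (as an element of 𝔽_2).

1

Multiply in 𝔽_2[α]: (α + 1)·(α^2) = α^3 + α^2.
Reduced: α^3 + α^2.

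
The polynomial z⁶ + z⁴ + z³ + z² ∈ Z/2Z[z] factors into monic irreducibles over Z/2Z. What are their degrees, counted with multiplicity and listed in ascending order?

1, 1, 1, 3

Write g(z) = z⁶ + z⁴ + z³ + z².
Roots in Z/2Z: g(0) = 0 → root; g(1) = 0 → root.
Linear factors from roots: (z), (z + 1).
Complete factorization: g(z) = (z + 1)·(z)^2·(z³ + z² + 1).
Factor degrees with multiplicity: 1 + 1 + 1 + 3 = 6.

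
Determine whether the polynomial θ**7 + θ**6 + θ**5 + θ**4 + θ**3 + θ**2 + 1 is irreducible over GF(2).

Write m(θ) = θ**7 + θ**6 + θ**5 + θ**4 + θ**3 + θ**2 + 1.
Check for roots in GF(2): m(0) = 1; m(1) = 1.
No roots, so no linear factors.
Monic irreducibles of degree 2 over GF(2): θ**2 + θ + 1.
None of them divide m (all give nonzero remainder).
Monic irreducibles of degree 3 over GF(2): θ**3 + θ + 1, θ**3 + θ**2 + 1.
None of them divide m (all give nonzero remainder).
No irreducible factor of degree ≤ 3 exists, so m is irreducible over GF(2).

Yes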